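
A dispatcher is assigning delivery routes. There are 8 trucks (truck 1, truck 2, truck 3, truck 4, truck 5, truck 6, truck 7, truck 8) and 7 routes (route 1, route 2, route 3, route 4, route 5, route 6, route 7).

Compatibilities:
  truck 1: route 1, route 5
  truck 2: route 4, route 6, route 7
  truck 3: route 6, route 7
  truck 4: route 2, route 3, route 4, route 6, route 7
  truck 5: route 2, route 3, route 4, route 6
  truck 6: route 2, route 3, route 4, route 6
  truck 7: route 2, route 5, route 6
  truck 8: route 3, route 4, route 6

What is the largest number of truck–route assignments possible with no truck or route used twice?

For example, pair truck 1–route 1, truck 2–route 4, truck 3–route 7, truck 4–route 3, truck 5–route 6, truck 6–route 2, truck 7–route 5.
The set {truck 2, truck 3, truck 4, truck 5, truck 6, truck 8} has only 5 neighbours ({route 2, route 3, route 4, route 6, route 7}), so by Hall's theorem at most 7 of the 8 trucks can be matched.

7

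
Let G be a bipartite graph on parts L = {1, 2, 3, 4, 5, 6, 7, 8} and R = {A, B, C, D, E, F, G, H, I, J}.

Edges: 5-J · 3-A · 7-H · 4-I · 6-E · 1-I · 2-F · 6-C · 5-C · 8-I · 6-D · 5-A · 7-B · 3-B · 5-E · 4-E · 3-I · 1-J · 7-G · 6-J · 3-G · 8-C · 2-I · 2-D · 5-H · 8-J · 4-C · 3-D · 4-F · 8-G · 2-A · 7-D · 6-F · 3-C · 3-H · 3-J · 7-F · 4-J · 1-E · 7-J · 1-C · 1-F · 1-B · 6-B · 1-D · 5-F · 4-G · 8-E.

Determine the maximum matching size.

8

For example, pair 1-F, 2-I, 3-A, 4-E, 5-H, 6-B, 7-G, 8-J.
This saturates every left vertex, so 8 is the maximum.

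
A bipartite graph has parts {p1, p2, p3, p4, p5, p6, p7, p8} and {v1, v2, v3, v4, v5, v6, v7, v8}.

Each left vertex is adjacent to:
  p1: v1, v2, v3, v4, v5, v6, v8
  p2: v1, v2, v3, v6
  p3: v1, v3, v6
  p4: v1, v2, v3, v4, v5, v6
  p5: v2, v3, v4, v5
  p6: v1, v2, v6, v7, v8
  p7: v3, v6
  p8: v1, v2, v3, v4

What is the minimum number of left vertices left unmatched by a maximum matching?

A valid assignment of size 8: p1→v8, p2→v1, p3→v6, p4→v4, p5→v5, p6→v7, p7→v3, p8→v2.
All 8 left vertices are matched, so no larger matching exists.
That matches 8 of the 8, leaving 0 unmatched; no matching can do better.

0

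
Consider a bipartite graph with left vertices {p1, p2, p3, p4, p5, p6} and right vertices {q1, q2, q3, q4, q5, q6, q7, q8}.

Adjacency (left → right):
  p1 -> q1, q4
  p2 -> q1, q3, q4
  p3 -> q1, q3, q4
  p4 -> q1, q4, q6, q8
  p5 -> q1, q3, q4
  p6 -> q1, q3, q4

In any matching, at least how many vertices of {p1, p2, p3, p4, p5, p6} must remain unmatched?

2

For example, pair p1→q1, p2→q3, p3→q4, p4→q6.
The set {p1, p2, p3, p5, p6} has only 3 neighbours ({q1, q3, q4}), so by Hall's theorem at most 4 of the 6 left vertices can be matched.
That matches 4 of the 6, leaving 2 unmatched; no matching can do better.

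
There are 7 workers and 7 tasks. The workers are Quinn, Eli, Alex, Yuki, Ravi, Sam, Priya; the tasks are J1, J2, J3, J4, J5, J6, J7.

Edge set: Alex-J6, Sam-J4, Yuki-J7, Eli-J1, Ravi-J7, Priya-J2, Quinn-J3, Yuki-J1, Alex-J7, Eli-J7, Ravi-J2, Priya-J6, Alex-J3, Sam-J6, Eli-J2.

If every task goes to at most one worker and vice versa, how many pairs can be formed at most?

6

For example, pair Quinn-J3, Eli-J2, Alex-J6, Yuki-J1, Ravi-J7, Sam-J4.
The set {Quinn, Eli, Alex, Yuki, Ravi, Priya} has only 5 neighbours ({J1, J2, J3, J6, J7}), so by Hall's theorem at most 6 of the 7 workers can be matched.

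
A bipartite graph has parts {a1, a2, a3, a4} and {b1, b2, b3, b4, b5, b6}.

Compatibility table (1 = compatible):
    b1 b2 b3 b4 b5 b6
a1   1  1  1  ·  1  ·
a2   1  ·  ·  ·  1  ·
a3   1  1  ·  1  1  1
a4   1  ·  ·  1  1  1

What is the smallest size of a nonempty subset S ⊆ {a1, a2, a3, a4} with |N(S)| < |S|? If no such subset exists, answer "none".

A matching saturating every left vertex exists, for instance a1→b3, a2→b1, a3→b6, a4→b5.
By Hall's marriage theorem, this means |N(S)| ≥ |S| for every subset S, so no violating subset exists.

none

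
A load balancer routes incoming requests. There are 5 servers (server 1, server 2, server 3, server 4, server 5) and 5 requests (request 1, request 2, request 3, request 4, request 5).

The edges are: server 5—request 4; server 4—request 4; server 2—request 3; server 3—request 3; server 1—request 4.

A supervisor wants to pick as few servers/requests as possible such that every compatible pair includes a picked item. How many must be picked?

A maximum matching has 2 edges (e.g. server 1–request 4, server 2–request 3).
By König's theorem the minimum vertex cover has the same size. One such cover is {request 3, request 4}.

2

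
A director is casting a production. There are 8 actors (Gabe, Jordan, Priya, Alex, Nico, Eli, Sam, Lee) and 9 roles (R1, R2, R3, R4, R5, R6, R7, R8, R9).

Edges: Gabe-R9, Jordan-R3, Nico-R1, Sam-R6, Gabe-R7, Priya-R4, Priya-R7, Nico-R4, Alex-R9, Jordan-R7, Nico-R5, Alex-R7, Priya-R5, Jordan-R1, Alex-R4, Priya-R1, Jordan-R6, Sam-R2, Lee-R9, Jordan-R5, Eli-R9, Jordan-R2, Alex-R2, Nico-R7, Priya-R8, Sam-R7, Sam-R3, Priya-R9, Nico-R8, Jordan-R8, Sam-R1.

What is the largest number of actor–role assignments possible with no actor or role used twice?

7

A valid assignment of size 7: Gabe-R7, Jordan-R3, Priya-R4, Alex-R2, Nico-R1, Eli-R9, Sam-R6.
The set {Eli, Lee} has only 1 neighbour ({R9}), so by Hall's theorem at most 7 of the 8 actors can be matched.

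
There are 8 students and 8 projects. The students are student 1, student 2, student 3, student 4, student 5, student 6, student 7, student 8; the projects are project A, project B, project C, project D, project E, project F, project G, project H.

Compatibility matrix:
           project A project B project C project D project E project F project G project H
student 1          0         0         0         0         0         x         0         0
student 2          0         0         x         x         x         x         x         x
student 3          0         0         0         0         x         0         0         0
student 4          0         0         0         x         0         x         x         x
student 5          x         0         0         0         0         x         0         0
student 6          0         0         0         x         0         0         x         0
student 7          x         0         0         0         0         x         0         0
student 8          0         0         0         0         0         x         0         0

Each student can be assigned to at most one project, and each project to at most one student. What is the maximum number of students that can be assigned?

6

For example, pair student 1–project F, student 2–project C, student 3–project E, student 4–project H, student 5–project A, student 6–project G.
The set {student 1, student 5, student 7, student 8} has only 2 neighbours ({project A, project F}), so by Hall's theorem at most 6 of the 8 students can be matched.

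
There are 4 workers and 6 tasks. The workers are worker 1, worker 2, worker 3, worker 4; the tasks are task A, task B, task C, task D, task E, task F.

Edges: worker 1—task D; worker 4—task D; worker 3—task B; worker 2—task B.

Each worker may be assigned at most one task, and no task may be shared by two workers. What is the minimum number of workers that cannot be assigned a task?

2

For example, pair worker 1-task D, worker 2-task B.
The set {worker 1, worker 2, worker 3, worker 4} has only 2 neighbours ({task B, task D}), so by Hall's theorem at most 2 of the 4 workers can be matched.
That matches 2 of the 4, leaving 2 unmatched; no matching can do better.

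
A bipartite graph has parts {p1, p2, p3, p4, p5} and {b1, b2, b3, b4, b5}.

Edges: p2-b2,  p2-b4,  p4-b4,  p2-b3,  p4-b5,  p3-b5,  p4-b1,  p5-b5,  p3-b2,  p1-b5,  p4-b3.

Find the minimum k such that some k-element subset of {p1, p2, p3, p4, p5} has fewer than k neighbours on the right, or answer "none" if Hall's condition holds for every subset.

Take S = {p1, p5}. Its neighbourhood is {b5}, so |N(S)| = 1 < |S| = 2.
No single vertex violates Hall's condition since each has at least one neighbour, so 2 is the minimum.

2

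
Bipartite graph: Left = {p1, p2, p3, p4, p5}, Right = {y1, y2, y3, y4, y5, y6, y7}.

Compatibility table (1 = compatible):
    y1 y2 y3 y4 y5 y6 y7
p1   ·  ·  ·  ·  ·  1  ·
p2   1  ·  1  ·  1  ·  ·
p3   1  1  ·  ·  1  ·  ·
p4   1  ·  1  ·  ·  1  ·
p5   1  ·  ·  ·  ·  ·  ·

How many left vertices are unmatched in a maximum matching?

One maximum matching: p1-y6, p2-y5, p3-y2, p4-y3, p5-y1.
All 5 left vertices are matched, so no larger matching exists.
That matches 5 of the 5, leaving 0 unmatched; no matching can do better.

0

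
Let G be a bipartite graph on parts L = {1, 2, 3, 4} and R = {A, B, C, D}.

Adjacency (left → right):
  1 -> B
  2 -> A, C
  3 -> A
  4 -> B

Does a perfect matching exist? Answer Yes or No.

No

The set {1, 4} has only 1 neighbour ({B}), so by Hall's theorem at most 3 of the 4 left vertices can be matched.
Hence no matching covers every left vertex.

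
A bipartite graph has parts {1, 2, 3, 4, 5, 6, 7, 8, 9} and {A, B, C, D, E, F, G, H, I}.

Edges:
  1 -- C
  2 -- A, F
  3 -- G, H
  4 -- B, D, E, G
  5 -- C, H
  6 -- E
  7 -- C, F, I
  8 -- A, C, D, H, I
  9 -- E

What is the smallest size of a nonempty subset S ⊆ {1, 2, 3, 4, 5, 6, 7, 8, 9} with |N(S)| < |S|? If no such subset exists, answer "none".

2

Take S = {6, 9}. Its neighbourhood is {E}, so |N(S)| = 1 < |S| = 2.
No single vertex violates Hall's condition since each has at least one neighbour, so 2 is the minimum.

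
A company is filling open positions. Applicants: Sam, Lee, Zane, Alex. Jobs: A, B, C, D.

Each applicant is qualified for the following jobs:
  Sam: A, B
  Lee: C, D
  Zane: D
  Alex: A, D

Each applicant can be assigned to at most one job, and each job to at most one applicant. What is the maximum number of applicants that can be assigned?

4

For example, pair Sam→B, Lee→C, Zane→D, Alex→A.
This saturates every applicant, so 4 is the maximum.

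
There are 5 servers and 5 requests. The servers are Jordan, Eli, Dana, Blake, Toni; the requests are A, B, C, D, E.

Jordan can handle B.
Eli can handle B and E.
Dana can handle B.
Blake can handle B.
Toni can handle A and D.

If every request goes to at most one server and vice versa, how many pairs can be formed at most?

3

For example, pair Jordan→B, Eli→E, Toni→D.
The set {Jordan, Dana, Blake} has only 1 neighbour ({B}), so by Hall's theorem at most 3 of the 5 servers can be matched.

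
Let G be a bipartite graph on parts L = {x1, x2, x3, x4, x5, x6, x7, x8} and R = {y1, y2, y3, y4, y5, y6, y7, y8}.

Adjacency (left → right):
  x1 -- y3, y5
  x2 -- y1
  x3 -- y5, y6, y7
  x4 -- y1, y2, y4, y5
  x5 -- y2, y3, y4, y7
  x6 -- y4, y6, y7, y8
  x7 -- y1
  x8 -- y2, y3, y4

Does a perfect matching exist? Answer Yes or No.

No

The set {x2, x7} has only 1 neighbour ({y1}), so by Hall's theorem at most 7 of the 8 left vertices can be matched.
Hence no matching covers every left vertex.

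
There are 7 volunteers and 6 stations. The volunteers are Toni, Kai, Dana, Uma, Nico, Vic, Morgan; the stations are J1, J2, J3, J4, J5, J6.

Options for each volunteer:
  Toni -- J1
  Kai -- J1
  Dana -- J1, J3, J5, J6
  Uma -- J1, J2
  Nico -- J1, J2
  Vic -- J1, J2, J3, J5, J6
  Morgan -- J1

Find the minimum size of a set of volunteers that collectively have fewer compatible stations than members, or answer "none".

Take S = {Toni, Kai}. Its neighbourhood is {J1}, so |N(S)| = 1 < |S| = 2.
No single vertex violates Hall's condition since each has at least one neighbour, so 2 is the minimum.

2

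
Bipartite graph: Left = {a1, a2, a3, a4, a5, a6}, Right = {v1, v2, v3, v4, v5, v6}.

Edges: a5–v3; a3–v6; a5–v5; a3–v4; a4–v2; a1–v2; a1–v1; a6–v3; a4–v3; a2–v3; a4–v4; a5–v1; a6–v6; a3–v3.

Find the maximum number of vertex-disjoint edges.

6

A valid assignment of size 6: a1–v1, a2–v3, a3–v4, a4–v2, a5–v5, a6–v6.
This saturates every left vertex, so 6 is the maximum.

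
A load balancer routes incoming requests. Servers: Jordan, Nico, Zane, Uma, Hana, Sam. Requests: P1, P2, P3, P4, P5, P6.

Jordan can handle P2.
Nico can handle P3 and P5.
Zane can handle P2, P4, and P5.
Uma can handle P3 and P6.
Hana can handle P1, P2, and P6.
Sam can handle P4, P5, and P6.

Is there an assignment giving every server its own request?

Yes

For example, pair Jordan→P2, Nico→P3, Zane→P4, Uma→P6, Hana→P1, Sam→P5.
All 6 servers are covered.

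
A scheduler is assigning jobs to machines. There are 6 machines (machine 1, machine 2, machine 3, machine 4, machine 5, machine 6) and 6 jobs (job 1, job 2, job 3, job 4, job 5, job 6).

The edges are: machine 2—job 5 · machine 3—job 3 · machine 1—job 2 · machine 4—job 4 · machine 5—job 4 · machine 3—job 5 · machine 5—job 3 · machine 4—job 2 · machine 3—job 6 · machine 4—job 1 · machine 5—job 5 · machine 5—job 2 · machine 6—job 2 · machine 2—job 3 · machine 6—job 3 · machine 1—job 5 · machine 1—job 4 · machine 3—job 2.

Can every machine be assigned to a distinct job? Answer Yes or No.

A valid assignment of size 6: machine 1–job 4, machine 2–job 3, machine 3–job 6, machine 4–job 1, machine 5–job 5, machine 6–job 2.
All 6 machines are covered.

Yes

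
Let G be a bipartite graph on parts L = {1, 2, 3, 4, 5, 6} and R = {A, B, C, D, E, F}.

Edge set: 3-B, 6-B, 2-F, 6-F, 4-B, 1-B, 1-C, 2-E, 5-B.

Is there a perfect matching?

The set {3, 4, 5} has only 1 neighbour ({B}), so by Hall's theorem at most 4 of the 6 left vertices can be matched.
Hence no matching covers every left vertex.

No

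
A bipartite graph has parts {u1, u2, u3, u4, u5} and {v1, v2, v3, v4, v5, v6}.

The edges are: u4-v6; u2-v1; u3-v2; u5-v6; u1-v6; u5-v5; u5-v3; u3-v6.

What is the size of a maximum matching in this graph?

A valid assignment of size 4: u1-v6, u2-v1, u3-v2, u5-v3.
The set {u1, u4} has only 1 neighbour ({v6}), so by Hall's theorem at most 4 of the 5 left vertices can be matched.

4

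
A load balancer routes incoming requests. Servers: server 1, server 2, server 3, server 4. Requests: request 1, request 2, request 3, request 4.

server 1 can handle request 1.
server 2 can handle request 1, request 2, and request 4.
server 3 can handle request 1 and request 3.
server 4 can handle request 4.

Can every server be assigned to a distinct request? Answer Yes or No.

One maximum matching: server 1–request 1, server 2–request 2, server 3–request 3, server 4–request 4.
Every server is matched, so this is a perfect matching.

Yes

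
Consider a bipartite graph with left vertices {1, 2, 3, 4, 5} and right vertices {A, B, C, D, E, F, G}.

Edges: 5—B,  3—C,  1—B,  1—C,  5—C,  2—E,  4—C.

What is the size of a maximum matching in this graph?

3

One maximum matching: 1–B, 2–E, 3–C.
The set {1, 3, 4, 5} has only 2 neighbours ({B, C}), so by Hall's theorem at most 3 of the 5 left vertices can be matched.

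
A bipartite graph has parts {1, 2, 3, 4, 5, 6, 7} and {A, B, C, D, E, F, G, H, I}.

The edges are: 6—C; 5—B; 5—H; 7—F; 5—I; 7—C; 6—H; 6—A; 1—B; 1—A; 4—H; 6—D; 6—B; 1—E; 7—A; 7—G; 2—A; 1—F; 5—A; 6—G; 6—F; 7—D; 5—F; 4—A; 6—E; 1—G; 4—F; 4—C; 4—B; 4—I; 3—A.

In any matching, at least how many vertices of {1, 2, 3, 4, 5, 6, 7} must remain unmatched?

1

A valid assignment of size 6: 1–B, 2–A, 4–H, 5–F, 6–E, 7–G.
The set {2, 3} has only 1 neighbour ({A}), so by Hall's theorem at most 6 of the 7 left vertices can be matched.
That matches 6 of the 7, leaving 1 unmatched; no matching can do better.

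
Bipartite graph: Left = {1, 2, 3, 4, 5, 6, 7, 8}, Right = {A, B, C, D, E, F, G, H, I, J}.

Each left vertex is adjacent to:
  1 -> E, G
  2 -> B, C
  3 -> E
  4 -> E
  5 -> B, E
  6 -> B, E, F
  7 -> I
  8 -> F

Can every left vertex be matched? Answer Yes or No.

The set {3, 4, 5, 6, 8} has only 3 neighbours ({B, E, F}), so by Hall's theorem at most 6 of the 8 left vertices can be matched.
Hence no matching covers every left vertex.

No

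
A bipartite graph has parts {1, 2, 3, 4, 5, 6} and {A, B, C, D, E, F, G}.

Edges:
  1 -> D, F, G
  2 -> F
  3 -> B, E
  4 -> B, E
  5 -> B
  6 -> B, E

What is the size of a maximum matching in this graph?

One maximum matching: 1→D, 2→F, 3→E, 4→B.
The set {3, 4, 5, 6} has only 2 neighbours ({B, E}), so by Hall's theorem at most 4 of the 6 left vertices can be matched.

4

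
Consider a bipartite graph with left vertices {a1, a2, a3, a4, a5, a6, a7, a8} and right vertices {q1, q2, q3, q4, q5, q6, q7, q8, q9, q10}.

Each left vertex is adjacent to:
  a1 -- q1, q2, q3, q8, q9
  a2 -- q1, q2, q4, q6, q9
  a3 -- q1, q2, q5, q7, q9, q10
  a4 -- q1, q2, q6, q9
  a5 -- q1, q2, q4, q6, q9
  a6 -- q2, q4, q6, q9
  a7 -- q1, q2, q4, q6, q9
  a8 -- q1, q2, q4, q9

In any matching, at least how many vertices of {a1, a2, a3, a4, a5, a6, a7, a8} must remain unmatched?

A valid assignment of size 7: a1→q8, a2→q6, a3→q7, a4→q1, a5→q4, a6→q2, a7→q9.
The set {a2, a4, a5, a6, a7, a8} has only 5 neighbours ({q1, q2, q4, q6, q9}), so by Hall's theorem at most 7 of the 8 left vertices can be matched.
That matches 7 of the 8, leaving 1 unmatched; no matching can do better.

1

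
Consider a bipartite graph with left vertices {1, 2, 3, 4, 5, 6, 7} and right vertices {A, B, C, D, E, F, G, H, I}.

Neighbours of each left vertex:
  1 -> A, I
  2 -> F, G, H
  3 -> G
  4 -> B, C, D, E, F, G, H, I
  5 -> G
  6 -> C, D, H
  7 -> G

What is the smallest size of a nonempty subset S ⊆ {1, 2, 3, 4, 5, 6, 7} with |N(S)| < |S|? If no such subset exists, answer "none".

Take S = {3, 5}. Its neighbourhood is {G}, so |N(S)| = 1 < |S| = 2.
No single vertex violates Hall's condition since each has at least one neighbour, so 2 is the minimum.

2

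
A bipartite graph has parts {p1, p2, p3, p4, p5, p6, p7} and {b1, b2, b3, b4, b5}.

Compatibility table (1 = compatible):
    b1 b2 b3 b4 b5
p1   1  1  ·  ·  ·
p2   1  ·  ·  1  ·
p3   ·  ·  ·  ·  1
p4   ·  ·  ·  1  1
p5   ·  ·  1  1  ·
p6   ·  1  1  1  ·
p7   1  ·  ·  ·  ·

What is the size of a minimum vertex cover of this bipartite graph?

5

A maximum matching has 5 edges (e.g. p1–b2, p2–b1, p3–b5, p4–b4, p5–b3).
By König's theorem the minimum vertex cover has the same size. One such cover is {b1, b2, b3, b4, b5}.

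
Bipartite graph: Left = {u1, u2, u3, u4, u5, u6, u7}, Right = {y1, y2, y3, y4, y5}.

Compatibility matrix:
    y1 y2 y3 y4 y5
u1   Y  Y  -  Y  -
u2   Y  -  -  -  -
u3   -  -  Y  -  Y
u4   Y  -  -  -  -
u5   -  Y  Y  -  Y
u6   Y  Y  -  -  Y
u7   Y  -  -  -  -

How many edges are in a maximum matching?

5

One maximum matching: u1→y4, u2→y1, u3→y5, u5→y3, u6→y2.
The set {u2, u4, u7} has only 1 neighbour ({y1}), so by Hall's theorem at most 5 of the 7 left vertices can be matched.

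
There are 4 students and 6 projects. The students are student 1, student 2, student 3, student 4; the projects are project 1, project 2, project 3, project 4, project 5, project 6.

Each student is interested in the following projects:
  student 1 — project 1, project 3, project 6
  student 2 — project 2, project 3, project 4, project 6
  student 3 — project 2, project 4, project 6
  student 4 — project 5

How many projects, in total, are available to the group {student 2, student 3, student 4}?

5

The union of neighbours of {student 2, student 3, student 4} is {project 2, project 3, project 4, project 5, project 6}, which has 5 elements.
Since |N(S)| = 5 ≥ |S| = 3, Hall's condition holds for this subset.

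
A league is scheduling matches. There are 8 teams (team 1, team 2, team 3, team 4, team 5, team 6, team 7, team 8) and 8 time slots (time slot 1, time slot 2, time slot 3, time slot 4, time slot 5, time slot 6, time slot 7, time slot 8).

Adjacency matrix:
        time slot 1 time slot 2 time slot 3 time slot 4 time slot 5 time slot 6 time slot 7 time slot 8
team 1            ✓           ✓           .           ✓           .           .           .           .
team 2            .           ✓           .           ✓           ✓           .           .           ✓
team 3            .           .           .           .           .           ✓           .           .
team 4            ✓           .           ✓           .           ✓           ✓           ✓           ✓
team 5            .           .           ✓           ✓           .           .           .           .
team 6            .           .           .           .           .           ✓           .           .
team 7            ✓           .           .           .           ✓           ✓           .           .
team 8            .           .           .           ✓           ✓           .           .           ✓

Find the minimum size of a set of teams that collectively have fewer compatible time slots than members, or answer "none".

2

Take S = {team 3, team 6}. Its neighbourhood is {time slot 6}, so |N(S)| = 1 < |S| = 2.
No single vertex violates Hall's condition since each has at least one neighbour, so 2 is the minimum.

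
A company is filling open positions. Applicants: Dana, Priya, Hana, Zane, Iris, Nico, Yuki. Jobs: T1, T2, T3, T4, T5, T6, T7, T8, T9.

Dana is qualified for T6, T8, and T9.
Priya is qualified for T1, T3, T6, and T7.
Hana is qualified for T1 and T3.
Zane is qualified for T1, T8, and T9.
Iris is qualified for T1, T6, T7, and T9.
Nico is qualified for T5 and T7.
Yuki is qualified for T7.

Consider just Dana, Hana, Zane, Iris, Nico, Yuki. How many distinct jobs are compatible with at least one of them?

7

The union of neighbours of {Dana, Hana, Zane, Iris, Nico, Yuki} is {T1, T3, T5, T6, T7, T8, T9}, which has 7 elements.
Since |N(S)| = 7 ≥ |S| = 6, Hall's condition holds for this subset.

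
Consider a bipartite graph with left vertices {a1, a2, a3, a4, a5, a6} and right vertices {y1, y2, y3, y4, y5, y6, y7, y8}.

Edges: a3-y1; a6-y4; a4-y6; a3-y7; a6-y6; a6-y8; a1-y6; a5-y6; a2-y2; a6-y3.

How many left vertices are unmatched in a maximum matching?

One maximum matching: a1→y6, a2→y2, a3→y1, a6→y3.
The set {a1, a4, a5} has only 1 neighbour ({y6}), so by Hall's theorem at most 4 of the 6 left vertices can be matched.
That matches 4 of the 6, leaving 2 unmatched; no matching can do better.

2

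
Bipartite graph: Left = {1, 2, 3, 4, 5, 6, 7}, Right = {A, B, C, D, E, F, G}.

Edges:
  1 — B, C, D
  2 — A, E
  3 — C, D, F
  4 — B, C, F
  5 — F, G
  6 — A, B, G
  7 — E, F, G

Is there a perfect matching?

A valid assignment of size 7: 1-D, 2-A, 3-C, 4-F, 5-G, 6-B, 7-E.
Every left vertex is matched, so this is a perfect matching.

Yes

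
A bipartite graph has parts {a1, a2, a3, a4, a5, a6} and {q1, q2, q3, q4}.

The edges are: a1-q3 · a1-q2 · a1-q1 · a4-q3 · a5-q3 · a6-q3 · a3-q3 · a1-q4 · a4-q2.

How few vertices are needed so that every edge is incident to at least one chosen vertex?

3

{a1, a4, q3} is a vertex cover of size 3: every edge has an endpoint in this set.
No smaller cover exists because a1–q4, a3–q3, a4–q2 is a matching of size 3, and a cover must include an endpoint of each of these disjoint edges (König's theorem).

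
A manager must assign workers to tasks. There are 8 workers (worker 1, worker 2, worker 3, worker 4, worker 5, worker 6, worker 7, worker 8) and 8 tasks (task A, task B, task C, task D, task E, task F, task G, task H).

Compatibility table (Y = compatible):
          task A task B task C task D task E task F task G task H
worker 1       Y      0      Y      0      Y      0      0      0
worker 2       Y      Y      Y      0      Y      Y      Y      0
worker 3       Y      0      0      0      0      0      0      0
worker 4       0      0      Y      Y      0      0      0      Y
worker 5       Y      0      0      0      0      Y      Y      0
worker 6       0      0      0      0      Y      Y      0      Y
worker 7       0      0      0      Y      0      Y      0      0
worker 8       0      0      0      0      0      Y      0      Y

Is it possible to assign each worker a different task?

A valid assignment of size 8: worker 1-task C, worker 2-task B, worker 3-task A, worker 4-task D, worker 5-task G, worker 6-task E, worker 7-task F, worker 8-task H.
Every worker is matched, so this is a perfect matching.

Yes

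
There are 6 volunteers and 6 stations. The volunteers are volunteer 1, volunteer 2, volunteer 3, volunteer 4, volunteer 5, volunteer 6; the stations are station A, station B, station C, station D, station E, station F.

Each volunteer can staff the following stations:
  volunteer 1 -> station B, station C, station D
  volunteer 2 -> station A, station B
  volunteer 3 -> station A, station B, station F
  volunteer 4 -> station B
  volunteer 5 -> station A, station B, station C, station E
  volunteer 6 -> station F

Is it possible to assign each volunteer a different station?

The set {volunteer 2, volunteer 3, volunteer 4, volunteer 6} has only 3 neighbours ({station A, station B, station F}), so by Hall's theorem at most 5 of the 6 volunteers can be matched.
Hence no matching covers every volunteer.

No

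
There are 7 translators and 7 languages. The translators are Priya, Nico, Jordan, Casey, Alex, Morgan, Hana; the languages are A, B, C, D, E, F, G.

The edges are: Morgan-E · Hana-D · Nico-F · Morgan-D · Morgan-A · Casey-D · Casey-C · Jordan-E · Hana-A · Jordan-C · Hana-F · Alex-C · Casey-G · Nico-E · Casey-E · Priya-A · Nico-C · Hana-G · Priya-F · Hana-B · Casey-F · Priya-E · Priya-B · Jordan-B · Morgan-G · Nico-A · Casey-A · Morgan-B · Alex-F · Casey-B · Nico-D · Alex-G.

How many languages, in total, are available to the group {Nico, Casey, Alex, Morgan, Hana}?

7

The union of neighbours of {Nico, Casey, Alex, Morgan, Hana} is {A, B, C, D, E, F, G}, which has 7 elements.
Since |N(S)| = 7 ≥ |S| = 5, Hall's condition holds for this subset.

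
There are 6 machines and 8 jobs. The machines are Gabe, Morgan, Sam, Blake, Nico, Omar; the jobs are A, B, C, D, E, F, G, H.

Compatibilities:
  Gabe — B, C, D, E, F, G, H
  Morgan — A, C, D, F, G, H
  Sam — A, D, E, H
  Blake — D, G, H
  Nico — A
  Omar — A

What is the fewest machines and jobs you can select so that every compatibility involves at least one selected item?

5

The 5 edges Gabe–H, Morgan–G, Sam–E, Blake–D, Nico–A form a matching, so any vertex cover needs at least 5 vertices (one per matched edge).
Conversely {Gabe, Morgan, Sam, Blake, A} meets every edge and has exactly 5 vertices, so 5 is optimal.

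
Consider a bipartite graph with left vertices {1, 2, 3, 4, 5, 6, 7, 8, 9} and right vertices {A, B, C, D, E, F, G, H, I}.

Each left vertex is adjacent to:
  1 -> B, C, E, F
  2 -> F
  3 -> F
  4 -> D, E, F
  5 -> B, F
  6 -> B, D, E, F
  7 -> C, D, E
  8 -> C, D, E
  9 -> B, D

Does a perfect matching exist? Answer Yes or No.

The set {1, 2, 3, 4, 5, 6, 7, 8, 9} has only 5 neighbours ({B, C, D, E, F}), so by Hall's theorem at most 5 of the 9 left vertices can be matched.
Hence no matching covers every left vertex.

No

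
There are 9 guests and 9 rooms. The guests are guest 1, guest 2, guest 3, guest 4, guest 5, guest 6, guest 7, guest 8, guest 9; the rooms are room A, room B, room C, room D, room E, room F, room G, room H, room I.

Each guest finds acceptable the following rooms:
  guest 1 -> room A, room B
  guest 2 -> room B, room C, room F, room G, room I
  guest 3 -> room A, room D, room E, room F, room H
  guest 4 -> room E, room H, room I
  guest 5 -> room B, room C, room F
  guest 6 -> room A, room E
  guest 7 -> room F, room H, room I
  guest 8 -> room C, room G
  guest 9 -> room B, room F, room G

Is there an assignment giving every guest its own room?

Yes

For example, pair guest 1–room B, guest 2–room I, guest 3–room D, guest 4–room E, guest 5–room F, guest 6–room A, guest 7–room H, guest 8–room C, guest 9–room G.
All 9 guests are covered.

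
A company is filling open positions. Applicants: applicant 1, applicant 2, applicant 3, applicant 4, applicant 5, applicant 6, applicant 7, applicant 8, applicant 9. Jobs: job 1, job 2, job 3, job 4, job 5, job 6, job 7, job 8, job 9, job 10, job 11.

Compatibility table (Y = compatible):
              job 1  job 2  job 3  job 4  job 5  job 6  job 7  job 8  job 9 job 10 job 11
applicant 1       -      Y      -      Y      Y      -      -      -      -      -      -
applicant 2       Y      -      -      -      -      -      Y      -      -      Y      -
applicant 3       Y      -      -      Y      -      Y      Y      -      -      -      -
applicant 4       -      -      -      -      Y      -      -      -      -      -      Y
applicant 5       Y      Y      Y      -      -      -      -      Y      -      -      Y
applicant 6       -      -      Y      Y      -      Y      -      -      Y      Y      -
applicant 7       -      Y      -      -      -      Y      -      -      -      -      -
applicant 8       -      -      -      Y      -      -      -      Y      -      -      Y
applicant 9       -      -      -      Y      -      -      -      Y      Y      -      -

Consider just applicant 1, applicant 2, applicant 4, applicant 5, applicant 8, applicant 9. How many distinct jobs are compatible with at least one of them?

The union of neighbours of {applicant 1, applicant 2, applicant 4, applicant 5, applicant 8, applicant 9} is {job 1, job 2, job 3, job 4, job 5, job 7, job 8, job 9, job 10, job 11}, which has 10 elements.
Since |N(S)| = 10 ≥ |S| = 6, Hall's condition holds for this subset.

10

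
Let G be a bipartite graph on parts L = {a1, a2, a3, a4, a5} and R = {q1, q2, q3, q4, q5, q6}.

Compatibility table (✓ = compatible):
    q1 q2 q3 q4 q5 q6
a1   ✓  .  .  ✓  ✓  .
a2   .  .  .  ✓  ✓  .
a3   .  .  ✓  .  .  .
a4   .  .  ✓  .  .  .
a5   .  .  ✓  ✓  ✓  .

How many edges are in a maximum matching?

For example, pair a1–q1, a2–q5, a3–q3, a5–q4.
The set {a3, a4} has only 1 neighbour ({q3}), so by Hall's theorem at most 4 of the 5 left vertices can be matched.

4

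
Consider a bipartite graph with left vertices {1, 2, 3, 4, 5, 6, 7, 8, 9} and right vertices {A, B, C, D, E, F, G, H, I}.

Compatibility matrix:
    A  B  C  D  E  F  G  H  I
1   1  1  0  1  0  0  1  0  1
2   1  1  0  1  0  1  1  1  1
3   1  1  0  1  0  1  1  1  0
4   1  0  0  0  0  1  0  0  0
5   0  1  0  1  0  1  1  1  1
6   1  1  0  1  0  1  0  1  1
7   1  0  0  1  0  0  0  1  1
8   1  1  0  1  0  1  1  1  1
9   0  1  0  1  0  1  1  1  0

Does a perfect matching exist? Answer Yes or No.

The set {1, 2, 3, 4, 5, 6, 7, 8, 9} has only 7 neighbours ({A, B, D, F, G, H, I}), so by Hall's theorem at most 7 of the 9 left vertices can be matched.
Hence no matching covers every left vertex.

No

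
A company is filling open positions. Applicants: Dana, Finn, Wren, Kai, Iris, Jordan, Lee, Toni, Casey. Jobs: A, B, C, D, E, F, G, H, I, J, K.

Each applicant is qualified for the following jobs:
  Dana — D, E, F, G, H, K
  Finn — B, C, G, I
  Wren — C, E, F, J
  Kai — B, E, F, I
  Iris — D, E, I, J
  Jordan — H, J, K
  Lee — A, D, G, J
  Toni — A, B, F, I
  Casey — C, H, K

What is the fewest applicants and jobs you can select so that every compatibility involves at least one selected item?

9

A maximum matching has 9 edges (e.g. Dana–G, Finn–B, Wren–J, Kai–E, Iris–I, Jordan–H, Lee–D, Toni–F, Casey–C).
By König's theorem the minimum vertex cover has the same size. One such cover is {Dana, Finn, Wren, Kai, Iris, Jordan, Lee, Toni, Casey}.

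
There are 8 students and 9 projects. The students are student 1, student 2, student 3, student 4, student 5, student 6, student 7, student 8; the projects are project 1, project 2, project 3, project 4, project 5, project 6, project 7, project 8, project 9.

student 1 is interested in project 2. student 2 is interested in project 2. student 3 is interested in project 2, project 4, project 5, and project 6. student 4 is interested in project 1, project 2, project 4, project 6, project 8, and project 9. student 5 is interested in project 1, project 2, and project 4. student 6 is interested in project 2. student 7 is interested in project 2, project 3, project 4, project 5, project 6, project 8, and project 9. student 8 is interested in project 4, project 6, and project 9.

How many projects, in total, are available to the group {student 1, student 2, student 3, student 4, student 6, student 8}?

The union of neighbours of {student 1, student 2, student 3, student 4, student 6, student 8} is {project 1, project 2, project 4, project 5, project 6, project 8, project 9}, which has 7 elements.
Since |N(S)| = 7 ≥ |S| = 6, Hall's condition holds for this subset.

7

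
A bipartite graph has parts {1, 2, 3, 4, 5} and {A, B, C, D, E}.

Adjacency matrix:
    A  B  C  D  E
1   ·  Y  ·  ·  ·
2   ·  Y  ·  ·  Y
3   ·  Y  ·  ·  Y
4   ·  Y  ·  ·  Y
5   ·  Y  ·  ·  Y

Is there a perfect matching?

No

The set {1, 2, 3, 4, 5} has only 2 neighbours ({B, E}), so by Hall's theorem at most 2 of the 5 left vertices can be matched.
Hence no matching covers every left vertex.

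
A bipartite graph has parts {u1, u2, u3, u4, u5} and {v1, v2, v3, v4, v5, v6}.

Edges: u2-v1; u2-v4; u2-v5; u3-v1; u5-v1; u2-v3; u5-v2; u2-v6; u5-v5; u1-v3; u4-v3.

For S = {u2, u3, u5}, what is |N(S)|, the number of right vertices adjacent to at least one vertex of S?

6

The union of neighbours of {u2, u3, u5} is {v1, v2, v3, v4, v5, v6}, which has 6 elements.
Since |N(S)| = 6 ≥ |S| = 3, Hall's condition holds for this subset.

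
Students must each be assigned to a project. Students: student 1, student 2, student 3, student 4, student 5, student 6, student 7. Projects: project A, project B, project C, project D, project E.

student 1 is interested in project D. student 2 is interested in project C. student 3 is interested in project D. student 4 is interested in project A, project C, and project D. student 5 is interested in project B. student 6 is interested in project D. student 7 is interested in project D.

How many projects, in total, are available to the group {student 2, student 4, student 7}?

3

The union of neighbours of {student 2, student 4, student 7} is {project A, project C, project D}, which has 3 elements.
Since |N(S)| = 3 ≥ |S| = 3, Hall's condition holds for this subset.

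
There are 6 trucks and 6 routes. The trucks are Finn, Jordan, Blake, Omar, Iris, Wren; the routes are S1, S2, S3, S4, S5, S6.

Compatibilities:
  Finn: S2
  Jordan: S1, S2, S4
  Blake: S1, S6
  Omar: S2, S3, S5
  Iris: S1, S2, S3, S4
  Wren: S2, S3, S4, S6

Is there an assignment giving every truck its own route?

Yes

For example, pair Finn→S2, Jordan→S1, Blake→S6, Omar→S5, Iris→S3, Wren→S4.
All 6 trucks are covered.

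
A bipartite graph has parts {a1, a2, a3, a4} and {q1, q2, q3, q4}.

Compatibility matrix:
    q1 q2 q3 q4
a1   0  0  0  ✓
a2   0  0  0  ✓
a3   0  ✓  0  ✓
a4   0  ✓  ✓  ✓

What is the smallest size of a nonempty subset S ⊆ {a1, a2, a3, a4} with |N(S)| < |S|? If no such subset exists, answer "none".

2

Take S = {a1, a2}. Its neighbourhood is {q4}, so |N(S)| = 1 < |S| = 2.
No single vertex violates Hall's condition since each has at least one neighbour, so 2 is the minimum.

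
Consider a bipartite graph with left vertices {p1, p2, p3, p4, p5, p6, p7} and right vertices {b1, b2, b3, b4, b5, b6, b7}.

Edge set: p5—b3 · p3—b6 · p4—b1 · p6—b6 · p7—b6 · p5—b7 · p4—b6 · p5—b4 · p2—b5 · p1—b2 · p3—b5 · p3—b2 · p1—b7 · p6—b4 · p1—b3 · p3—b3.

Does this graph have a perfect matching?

For example, pair p1-b2, p2-b5, p3-b3, p4-b1, p5-b7, p6-b4, p7-b6.
All 7 left vertices are covered.

Yes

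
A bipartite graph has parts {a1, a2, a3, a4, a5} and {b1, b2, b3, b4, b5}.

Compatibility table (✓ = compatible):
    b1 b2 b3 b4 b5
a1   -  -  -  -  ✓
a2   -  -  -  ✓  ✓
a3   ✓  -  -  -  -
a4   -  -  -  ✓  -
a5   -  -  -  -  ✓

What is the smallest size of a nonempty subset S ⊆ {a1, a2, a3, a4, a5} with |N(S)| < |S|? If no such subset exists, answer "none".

2

Take S = {a1, a5}. Its neighbourhood is {b5}, so |N(S)| = 1 < |S| = 2.
No single vertex violates Hall's condition since each has at least one neighbour, so 2 is the minimum.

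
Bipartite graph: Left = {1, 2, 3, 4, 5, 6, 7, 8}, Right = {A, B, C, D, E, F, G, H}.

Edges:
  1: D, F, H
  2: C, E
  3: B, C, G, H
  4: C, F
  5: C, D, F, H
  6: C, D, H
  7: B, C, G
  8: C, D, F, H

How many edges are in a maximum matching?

7

A valid assignment of size 7: 1–H, 2–E, 3–G, 4–F, 5–D, 6–C, 7–B.
The set {1, 4, 5, 6, 8} has only 4 neighbours ({C, D, F, H}), so by Hall's theorem at most 7 of the 8 left vertices can be matched.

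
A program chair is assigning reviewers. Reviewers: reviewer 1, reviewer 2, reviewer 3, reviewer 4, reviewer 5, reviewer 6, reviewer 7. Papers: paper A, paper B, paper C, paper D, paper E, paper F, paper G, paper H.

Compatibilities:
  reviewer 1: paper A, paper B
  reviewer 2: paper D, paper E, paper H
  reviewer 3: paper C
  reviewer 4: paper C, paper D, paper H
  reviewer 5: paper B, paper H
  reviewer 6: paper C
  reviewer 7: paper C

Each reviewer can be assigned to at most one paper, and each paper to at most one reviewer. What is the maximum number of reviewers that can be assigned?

5

For example, pair reviewer 1-paper A, reviewer 2-paper E, reviewer 3-paper C, reviewer 4-paper D, reviewer 5-paper B.
The set {reviewer 3, reviewer 6, reviewer 7} has only 1 neighbour ({paper C}), so by Hall's theorem at most 5 of the 7 reviewers can be matched.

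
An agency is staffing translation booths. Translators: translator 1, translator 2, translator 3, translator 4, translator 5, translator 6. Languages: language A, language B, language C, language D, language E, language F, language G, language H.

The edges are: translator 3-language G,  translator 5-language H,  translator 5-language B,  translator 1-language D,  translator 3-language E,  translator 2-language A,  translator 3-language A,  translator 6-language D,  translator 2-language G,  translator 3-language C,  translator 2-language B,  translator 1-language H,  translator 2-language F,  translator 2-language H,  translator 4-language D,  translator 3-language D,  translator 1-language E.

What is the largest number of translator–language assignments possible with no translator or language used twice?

For example, pair translator 1–language H, translator 2–language F, translator 3–language G, translator 4–language D, translator 5–language B.
The set {translator 4, translator 6} has only 1 neighbour ({language D}), so by Hall's theorem at most 5 of the 6 translators can be matched.

5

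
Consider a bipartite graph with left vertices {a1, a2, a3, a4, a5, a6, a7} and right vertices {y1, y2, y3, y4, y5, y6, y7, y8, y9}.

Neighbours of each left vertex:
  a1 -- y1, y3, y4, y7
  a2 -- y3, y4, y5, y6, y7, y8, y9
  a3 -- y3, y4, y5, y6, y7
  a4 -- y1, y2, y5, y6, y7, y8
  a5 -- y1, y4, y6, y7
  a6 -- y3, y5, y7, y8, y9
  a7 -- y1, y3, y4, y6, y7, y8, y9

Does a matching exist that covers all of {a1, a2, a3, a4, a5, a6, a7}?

Yes

A valid assignment of size 7: a1-y1, a2-y9, a3-y6, a4-y2, a5-y4, a6-y3, a7-y7.
Every left vertex is matched, so this matching saturates all of them.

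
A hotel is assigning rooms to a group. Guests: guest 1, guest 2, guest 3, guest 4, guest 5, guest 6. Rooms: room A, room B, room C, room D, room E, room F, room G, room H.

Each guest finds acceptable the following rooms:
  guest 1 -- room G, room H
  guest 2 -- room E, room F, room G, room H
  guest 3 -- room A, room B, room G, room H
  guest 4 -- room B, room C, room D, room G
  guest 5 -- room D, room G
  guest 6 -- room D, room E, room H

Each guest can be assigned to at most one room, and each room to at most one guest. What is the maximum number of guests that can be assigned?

A valid assignment of size 6: guest 1→room H, guest 2→room F, guest 3→room B, guest 4→room D, guest 5→room G, guest 6→room E.
This saturates every guest, so 6 is the maximum.

6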